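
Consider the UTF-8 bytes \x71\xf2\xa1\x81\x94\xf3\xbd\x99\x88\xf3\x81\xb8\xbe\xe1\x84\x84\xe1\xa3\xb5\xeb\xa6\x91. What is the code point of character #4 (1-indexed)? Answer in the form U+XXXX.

U+C1E3E

Offset 0: leading byte 0x71 = 01110001 → 1-byte char #1 = 71.
Offset 1: leading byte 0xF2 = 11110010 → 4-byte char #2 = F2 A1 81 94.
Offset 5: leading byte 0xF3 = 11110011 → 4-byte char #3 = F3 BD 99 88.
Offset 9: leading byte 0xF3 = 11110011 → 4-byte char #4 = F3 81 B8 BE.
Leading byte 0xF3 = 11110011 matches 11110xxx → 4-byte sequence.
Byte 1: 0xF3 = 11110011, payload 011 (3 bits).
Byte 2: 0x81 = 10000001 (10xxxxxx ✓), payload 000001.
Byte 3: 0xB8 = 10111000 (10xxxxxx ✓), payload 111000.
Byte 4: 0xBE = 10111110 (10xxxxxx ✓), payload 111110.
Concatenate: 011000001111000111110 = 0xC1E3E (21 bits → U+C1E3E).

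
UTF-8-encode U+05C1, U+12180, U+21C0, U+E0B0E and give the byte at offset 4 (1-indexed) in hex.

0x92

1-indexed offset 4 is 0-indexed offset 3.
U+05C1 → 2-byte form D7 81 at offsets 0–1.
U+12180 → 4-byte form F0 92 86 80 at offsets 2–5.
Offset 3 falls in char 2's range; it's byte 2 of F0 92 86 80 = 0x92.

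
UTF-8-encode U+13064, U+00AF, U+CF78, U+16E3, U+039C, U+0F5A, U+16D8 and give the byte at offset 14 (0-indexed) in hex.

0xE0

U+13064 → 4-byte form F0 93 81 A4 at offsets 0–3.
U+00AF → 2-byte form C2 AF at offsets 4–5.
U+CF78 → 3-byte form EC BD B8 at offsets 6–8.
U+16E3 → 3-byte form E1 9B A3 at offsets 9–11.
U+039C → 2-byte form CE 9C at offsets 12–13.
U+0F5A → 3-byte form E0 BD 9A at offsets 14–16.
Offset 14 falls in char 6's range; it's byte 1 of E0 BD 9A = 0xE0.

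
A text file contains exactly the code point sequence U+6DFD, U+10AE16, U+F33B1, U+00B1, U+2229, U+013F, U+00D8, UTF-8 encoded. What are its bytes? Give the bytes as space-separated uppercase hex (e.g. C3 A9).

E6 B7 BD F4 8A B8 96 F3 B3 8E B1 C2 B1 E2 88 A9 C4 BF C3 98

U+6DFD: 3-byte form → E6 B7 BD.
U+10AE16: 4-byte form → F4 8A B8 96.
U+F33B1: 4-byte form → F3 B3 8E B1.
U+00B1: 2-byte form → C2 B1.
U+2229: 3-byte form → E2 88 A9.
U+013F: 2-byte form → C4 BF.
U+00D8: 2-byte form → C3 98.
Concatenated (20 bytes): E6 B7 BD F4 8A B8 96 F3 B3 8E B1 C2 B1 E2 88 A9 C4 BF C3 98.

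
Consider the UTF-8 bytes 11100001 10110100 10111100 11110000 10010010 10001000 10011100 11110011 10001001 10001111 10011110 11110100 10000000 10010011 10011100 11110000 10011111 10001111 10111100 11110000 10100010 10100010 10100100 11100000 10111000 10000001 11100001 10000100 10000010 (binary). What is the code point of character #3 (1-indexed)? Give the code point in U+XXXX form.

U+C93DE

Offset 0: leading byte 0xE1 = 11100001 → 3-byte char #1 = E1 B4 BC.
Offset 3: leading byte 0xF0 = 11110000 → 4-byte char #2 = F0 92 88 9C.
Offset 7: leading byte 0xF3 = 11110011 → 4-byte char #3 = F3 89 8F 9E.
Leading byte 0xF3 = 11110011 matches 11110xxx → 4-byte sequence.
Byte 1: 0xF3 = 11110011, payload 011 (3 bits).
Byte 2: 0x89 = 10001001 (10xxxxxx ✓), payload 001001.
Byte 3: 0x8F = 10001111 (10xxxxxx ✓), payload 001111.
Byte 4: 0x9E = 10011110 (10xxxxxx ✓), payload 011110.
Concatenate: 011001001001111011110 = 0xC93DE (21 bits → U+C93DE).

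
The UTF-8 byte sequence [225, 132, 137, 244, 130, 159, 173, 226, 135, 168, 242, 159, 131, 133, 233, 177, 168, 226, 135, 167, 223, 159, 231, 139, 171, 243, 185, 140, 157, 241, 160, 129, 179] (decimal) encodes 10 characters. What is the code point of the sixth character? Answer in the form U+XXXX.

U+21E7

Offset 0: leading byte 0xE1 = 11100001 → 3-byte char #1 = E1 84 89.
Offset 3: leading byte 0xF4 = 11110100 → 4-byte char #2 = F4 82 9F AD.
Offset 7: leading byte 0xE2 = 11100010 → 3-byte char #3 = E2 87 A8.
Offset 10: leading byte 0xF2 = 11110010 → 4-byte char #4 = F2 9F 83 85.
Offset 14: leading byte 0xE9 = 11101001 → 3-byte char #5 = E9 B1 A8.
Offset 17: leading byte 0xE2 = 11100010 → 3-byte char #6 = E2 87 A7.
Leading byte 0xE2 = 11100010 matches 1110xxxx → 3-byte sequence.
Byte 1: 0xE2 = 11100010, payload 0010 (4 bits).
Byte 2: 0x87 = 10000111 (10xxxxxx ✓), payload 000111.
Byte 3: 0xA7 = 10100111 (10xxxxxx ✓), payload 100111.
Concatenate: 0010000111100111 = 0x21E7 (16 bits → U+21E7).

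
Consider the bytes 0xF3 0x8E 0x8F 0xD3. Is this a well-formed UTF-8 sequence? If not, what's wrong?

Leading byte 0xF3 = 11110011 → 4-byte form.
Byte 4 is 0xD3 = 11010011, which is not 10xxxxxx — expected a continuation byte.

invalid (non-continuation byte where continuation expected)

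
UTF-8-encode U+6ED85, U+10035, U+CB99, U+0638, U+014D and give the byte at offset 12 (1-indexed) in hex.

1-indexed offset 12 is 0-indexed offset 11.
U+6ED85 → 4-byte form F1 AE B6 85 at offsets 0–3.
U+10035 → 4-byte form F0 90 80 B5 at offsets 4–7.
U+CB99 → 3-byte form EC AE 99 at offsets 8–10.
U+0638 → 2-byte form D8 B8 at offsets 11–12.
Offset 11 falls in char 4's range; it's byte 1 of D8 B8 = 0xD8.

0xD8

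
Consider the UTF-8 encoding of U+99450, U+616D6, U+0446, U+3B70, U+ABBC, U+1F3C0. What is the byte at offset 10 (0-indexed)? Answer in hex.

0xE3

U+99450 → 4-byte form F2 99 91 90 at offsets 0–3.
U+616D6 → 4-byte form F1 A1 9B 96 at offsets 4–7.
U+0446 → 2-byte form D1 86 at offsets 8–9.
U+3B70 → 3-byte form E3 AD B0 at offsets 10–12.
Offset 10 falls in char 4's range; it's byte 1 of E3 AD B0 = 0xE3.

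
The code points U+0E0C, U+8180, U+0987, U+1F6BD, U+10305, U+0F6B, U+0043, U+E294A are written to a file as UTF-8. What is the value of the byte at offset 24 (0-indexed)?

U+0E0C → 3-byte form E0 B8 8C at offsets 0–2.
U+8180 → 3-byte form E8 86 80 at offsets 3–5.
U+0987 → 3-byte form E0 A6 87 at offsets 6–8.
U+1F6BD → 4-byte form F0 9F 9A BD at offsets 9–12.
U+10305 → 4-byte form F0 90 8C 85 at offsets 13–16.
U+0F6B → 3-byte form E0 BD AB at offsets 17–19.
U+0043 → 1-byte form 43 at offsets 20–20.
U+E294A → 4-byte form F3 A2 A5 8A at offsets 21–24.
Offset 24 falls in char 8's range; it's byte 4 of F3 A2 A5 8A = 0x8A.

0x8A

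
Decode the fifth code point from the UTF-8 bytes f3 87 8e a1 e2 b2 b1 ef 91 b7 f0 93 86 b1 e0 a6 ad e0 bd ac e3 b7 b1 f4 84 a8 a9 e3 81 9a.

U+09AD

Offset 0: leading byte 0xF3 = 11110011 → 4-byte char #1 = F3 87 8E A1.
Offset 4: leading byte 0xE2 = 11100010 → 3-byte char #2 = E2 B2 B1.
Offset 7: leading byte 0xEF = 11101111 → 3-byte char #3 = EF 91 B7.
Offset 10: leading byte 0xF0 = 11110000 → 4-byte char #4 = F0 93 86 B1.
Offset 14: leading byte 0xE0 = 11100000 → 3-byte char #5 = E0 A6 AD.
Leading byte 0xE0 = 11100000 matches 1110xxxx → 3-byte sequence.
Byte 1: 0xE0 = 11100000, payload 0000 (4 bits).
Byte 2: 0xA6 = 10100110 (10xxxxxx ✓), payload 100110.
Byte 3: 0xAD = 10101101 (10xxxxxx ✓), payload 101101.
Concatenate: 0000100110101101 = 0x9AD (16 bits → U+09AD).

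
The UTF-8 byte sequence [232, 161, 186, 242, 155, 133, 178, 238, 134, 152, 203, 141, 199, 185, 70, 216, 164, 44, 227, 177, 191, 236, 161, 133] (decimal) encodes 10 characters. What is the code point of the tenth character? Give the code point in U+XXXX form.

Offset 0: leading byte 0xE8 = 11101000 → 3-byte char #1 = E8 A1 BA.
Offset 3: leading byte 0xF2 = 11110010 → 4-byte char #2 = F2 9B 85 B2.
Offset 7: leading byte 0xEE = 11101110 → 3-byte char #3 = EE 86 98.
Offset 10: leading byte 0xCB = 11001011 → 2-byte char #4 = CB 8D.
Offset 12: leading byte 0xC7 = 11000111 → 2-byte char #5 = C7 B9.
Offset 14: leading byte 0x46 = 01000110 → 1-byte char #6 = 46.
Offset 15: leading byte 0xD8 = 11011000 → 2-byte char #7 = D8 A4.
Offset 17: leading byte 0x2C = 00101100 → 1-byte char #8 = 2C.
Offset 18: leading byte 0xE3 = 11100011 → 3-byte char #9 = E3 B1 BF.
Offset 21: leading byte 0xEC = 11101100 → 3-byte char #10 = EC A1 85.
Leading byte 0xEC = 11101100 matches 1110xxxx → 3-byte sequence.
Byte 1: 0xEC = 11101100, payload 1100 (4 bits).
Byte 2: 0xA1 = 10100001 (10xxxxxx ✓), payload 100001.
Byte 3: 0x85 = 10000101 (10xxxxxx ✓), payload 000101.
Concatenate: 1100100001000101 = 0xC845 (16 bits → U+C845).

U+C845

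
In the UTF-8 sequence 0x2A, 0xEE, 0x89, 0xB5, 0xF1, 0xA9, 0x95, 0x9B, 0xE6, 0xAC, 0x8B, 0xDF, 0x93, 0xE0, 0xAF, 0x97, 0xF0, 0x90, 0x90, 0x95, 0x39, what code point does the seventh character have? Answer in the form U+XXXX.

U+10415

Offset 0: leading byte 0x2A = 00101010 → 1-byte char #1 = 2A.
Offset 1: leading byte 0xEE = 11101110 → 3-byte char #2 = EE 89 B5.
Offset 4: leading byte 0xF1 = 11110001 → 4-byte char #3 = F1 A9 95 9B.
Offset 8: leading byte 0xE6 = 11100110 → 3-byte char #4 = E6 AC 8B.
Offset 11: leading byte 0xDF = 11011111 → 2-byte char #5 = DF 93.
Offset 13: leading byte 0xE0 = 11100000 → 3-byte char #6 = E0 AF 97.
Offset 16: leading byte 0xF0 = 11110000 → 4-byte char #7 = F0 90 90 95.
Leading byte 0xF0 = 11110000 matches 11110xxx → 4-byte sequence.
Byte 1: 0xF0 = 11110000, payload 000 (3 bits).
Byte 2: 0x90 = 10010000 (10xxxxxx ✓), payload 010000.
Byte 3: 0x90 = 10010000 (10xxxxxx ✓), payload 010000.
Byte 4: 0x95 = 10010101 (10xxxxxx ✓), payload 010101.
Concatenate: 000010000010000010101 = 0x10415 (21 bits → U+10415).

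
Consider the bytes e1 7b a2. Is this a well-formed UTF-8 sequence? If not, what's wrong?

Leading byte 0xE1 = 11100001 → 3-byte form.
Byte 2 is 0x7B = 01111011, which is not 10xxxxxx — expected a continuation byte.

invalid (non-continuation byte where continuation expected)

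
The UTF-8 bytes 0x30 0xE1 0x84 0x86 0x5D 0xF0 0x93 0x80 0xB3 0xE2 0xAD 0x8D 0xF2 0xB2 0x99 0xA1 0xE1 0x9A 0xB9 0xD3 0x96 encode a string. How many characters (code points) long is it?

8

Byte at offset 0: 0x30 = 00110000 → 1-byte char (#1). Advance 1.
Byte at offset 1: 0xE1 = 11100001 → 3-byte char (#2). Advance 3.
Byte at offset 4: 0x5D = 01011101 → 1-byte char (#3). Advance 1.
Byte at offset 5: 0xF0 = 11110000 → 4-byte char (#4). Advance 4.
Byte at offset 9: 0xE2 = 11100010 → 3-byte char (#5). Advance 3.
Byte at offset 12: 0xF2 = 11110010 → 4-byte char (#6). Advance 4.
Byte at offset 16: 0xE1 = 11100001 → 3-byte char (#7). Advance 3.
Byte at offset 19: 0xD3 = 11010011 → 2-byte char (#8). Advance 2.
Reached end at offset 21 after 8 code points.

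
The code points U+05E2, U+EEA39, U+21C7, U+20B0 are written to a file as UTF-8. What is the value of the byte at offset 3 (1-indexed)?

1-indexed offset 3 is 0-indexed offset 2.
U+05E2 → 2-byte form D7 A2 at offsets 0–1.
U+EEA39 → 4-byte form F3 AE A8 B9 at offsets 2–5.
Offset 2 falls in char 2's range; it's byte 1 of F3 AE A8 B9 = 0xF3.

0xF3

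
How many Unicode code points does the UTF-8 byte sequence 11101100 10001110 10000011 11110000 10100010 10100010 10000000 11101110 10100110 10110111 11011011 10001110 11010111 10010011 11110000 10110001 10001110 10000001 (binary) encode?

Byte at offset 0: 0xEC = 11101100 → 3-byte char (#1). Advance 3.
Byte at offset 3: 0xF0 = 11110000 → 4-byte char (#2). Advance 4.
Byte at offset 7: 0xEE = 11101110 → 3-byte char (#3). Advance 3.
Byte at offset 10: 0xDB = 11011011 → 2-byte char (#4). Advance 2.
Byte at offset 12: 0xD7 = 11010111 → 2-byte char (#5). Advance 2.
Byte at offset 14: 0xF0 = 11110000 → 4-byte char (#6). Advance 4.
Reached end at offset 18 after 6 code points.

6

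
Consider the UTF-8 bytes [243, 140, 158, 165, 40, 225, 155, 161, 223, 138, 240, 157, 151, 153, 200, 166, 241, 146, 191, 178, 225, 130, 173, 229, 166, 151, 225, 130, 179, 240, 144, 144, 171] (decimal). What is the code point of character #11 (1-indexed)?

Offset 0: leading byte 0xF3 = 11110011 → 4-byte char #1 = F3 8C 9E A5.
Offset 4: leading byte 0x28 = 00101000 → 1-byte char #2 = 28.
Offset 5: leading byte 0xE1 = 11100001 → 3-byte char #3 = E1 9B A1.
Offset 8: leading byte 0xDF = 11011111 → 2-byte char #4 = DF 8A.
Offset 10: leading byte 0xF0 = 11110000 → 4-byte char #5 = F0 9D 97 99.
Offset 14: leading byte 0xC8 = 11001000 → 2-byte char #6 = C8 A6.
Offset 16: leading byte 0xF1 = 11110001 → 4-byte char #7 = F1 92 BF B2.
Offset 20: leading byte 0xE1 = 11100001 → 3-byte char #8 = E1 82 AD.
Offset 23: leading byte 0xE5 = 11100101 → 3-byte char #9 = E5 A6 97.
Offset 26: leading byte 0xE1 = 11100001 → 3-byte char #10 = E1 82 B3.
Offset 29: leading byte 0xF0 = 11110000 → 4-byte char #11 = F0 90 90 AB.
Leading byte 0xF0 = 11110000 matches 11110xxx → 4-byte sequence.
Byte 1: 0xF0 = 11110000, payload 000 (3 bits).
Byte 2: 0x90 = 10010000 (10xxxxxx ✓), payload 010000.
Byte 3: 0x90 = 10010000 (10xxxxxx ✓), payload 010000.
Byte 4: 0xAB = 10101011 (10xxxxxx ✓), payload 101011.
Concatenate: 000010000010000101011 = 0x1042B (21 bits → U+1042B).

U+1042B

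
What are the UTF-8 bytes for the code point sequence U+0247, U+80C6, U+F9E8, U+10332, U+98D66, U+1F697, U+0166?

U+0247: 2-byte form → C9 87.
U+80C6: 3-byte form → E8 83 86.
U+F9E8: 3-byte form → EF A7 A8.
U+10332: 4-byte form → F0 90 8C B2.
U+98D66: 4-byte form → F2 98 B5 A6.
U+1F697: 4-byte form → F0 9F 9A 97.
U+0166: 2-byte form → C5 A6.
Concatenated (22 bytes): C9 87 E8 83 86 EF A7 A8 F0 90 8C B2 F2 98 B5 A6 F0 9F 9A 97 C5 A6.

C9 87 E8 83 86 EF A7 A8 F0 90 8C B2 F2 98 B5 A6 F0 9F 9A 97 C5 A6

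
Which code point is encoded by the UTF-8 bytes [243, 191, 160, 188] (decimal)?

U+FF83C

Leading byte 0xF3 = 11110011 matches 11110xxx → 4-byte sequence.
Byte 1: 0xF3 = 11110011, payload 011 (3 bits).
Byte 2: 0xBF = 10111111 (10xxxxxx ✓), payload 111111.
Byte 3: 0xA0 = 10100000 (10xxxxxx ✓), payload 100000.
Byte 4: 0xBC = 10111100 (10xxxxxx ✓), payload 111100.
Concatenate: 011111111100000111100 = 0xFF83C (21 bits → U+FF83C).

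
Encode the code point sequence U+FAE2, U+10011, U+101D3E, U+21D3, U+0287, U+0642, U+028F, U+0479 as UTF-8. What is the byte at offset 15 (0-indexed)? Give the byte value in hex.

0x87

U+FAE2 → 3-byte form EF AB A2 at offsets 0–2.
U+10011 → 4-byte form F0 90 80 91 at offsets 3–6.
U+101D3E → 4-byte form F4 81 B4 BE at offsets 7–10.
U+21D3 → 3-byte form E2 87 93 at offsets 11–13.
U+0287 → 2-byte form CA 87 at offsets 14–15.
Offset 15 falls in char 5's range; it's byte 2 of CA 87 = 0x87.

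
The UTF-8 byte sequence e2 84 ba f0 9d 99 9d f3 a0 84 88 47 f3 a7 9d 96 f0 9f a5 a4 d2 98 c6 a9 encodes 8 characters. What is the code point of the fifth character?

U+E7756

Offset 0: leading byte 0xE2 = 11100010 → 3-byte char #1 = E2 84 BA.
Offset 3: leading byte 0xF0 = 11110000 → 4-byte char #2 = F0 9D 99 9D.
Offset 7: leading byte 0xF3 = 11110011 → 4-byte char #3 = F3 A0 84 88.
Offset 11: leading byte 0x47 = 01000111 → 1-byte char #4 = 47.
Offset 12: leading byte 0xF3 = 11110011 → 4-byte char #5 = F3 A7 9D 96.
Leading byte 0xF3 = 11110011 matches 11110xxx → 4-byte sequence.
Byte 1: 0xF3 = 11110011, payload 011 (3 bits).
Byte 2: 0xA7 = 10100111 (10xxxxxx ✓), payload 100111.
Byte 3: 0x9D = 10011101 (10xxxxxx ✓), payload 011101.
Byte 4: 0x96 = 10010110 (10xxxxxx ✓), payload 010110.
Concatenate: 011100111011101010110 = 0xE7756 (21 bits → U+E7756).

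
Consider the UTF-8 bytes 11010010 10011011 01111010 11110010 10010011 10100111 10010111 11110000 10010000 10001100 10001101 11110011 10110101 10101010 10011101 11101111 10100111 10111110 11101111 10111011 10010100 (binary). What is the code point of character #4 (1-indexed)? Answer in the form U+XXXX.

U+1030D

Offset 0: leading byte 0xD2 = 11010010 → 2-byte char #1 = D2 9B.
Offset 2: leading byte 0x7A = 01111010 → 1-byte char #2 = 7A.
Offset 3: leading byte 0xF2 = 11110010 → 4-byte char #3 = F2 93 A7 97.
Offset 7: leading byte 0xF0 = 11110000 → 4-byte char #4 = F0 90 8C 8D.
Leading byte 0xF0 = 11110000 matches 11110xxx → 4-byte sequence.
Byte 1: 0xF0 = 11110000, payload 000 (3 bits).
Byte 2: 0x90 = 10010000 (10xxxxxx ✓), payload 010000.
Byte 3: 0x8C = 10001100 (10xxxxxx ✓), payload 001100.
Byte 4: 0x8D = 10001101 (10xxxxxx ✓), payload 001101.
Concatenate: 000010000001100001101 = 0x1030D (21 bits → U+1030D).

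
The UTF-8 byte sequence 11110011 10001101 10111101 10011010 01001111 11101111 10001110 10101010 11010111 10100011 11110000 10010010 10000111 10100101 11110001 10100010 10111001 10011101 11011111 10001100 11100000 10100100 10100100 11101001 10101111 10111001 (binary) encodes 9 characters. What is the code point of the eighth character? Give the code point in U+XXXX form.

U+0924

Offset 0: leading byte 0xF3 = 11110011 → 4-byte char #1 = F3 8D BD 9A.
Offset 4: leading byte 0x4F = 01001111 → 1-byte char #2 = 4F.
Offset 5: leading byte 0xEF = 11101111 → 3-byte char #3 = EF 8E AA.
Offset 8: leading byte 0xD7 = 11010111 → 2-byte char #4 = D7 A3.
Offset 10: leading byte 0xF0 = 11110000 → 4-byte char #5 = F0 92 87 A5.
Offset 14: leading byte 0xF1 = 11110001 → 4-byte char #6 = F1 A2 B9 9D.
Offset 18: leading byte 0xDF = 11011111 → 2-byte char #7 = DF 8C.
Offset 20: leading byte 0xE0 = 11100000 → 3-byte char #8 = E0 A4 A4.
Leading byte 0xE0 = 11100000 matches 1110xxxx → 3-byte sequence.
Byte 1: 0xE0 = 11100000, payload 0000 (4 bits).
Byte 2: 0xA4 = 10100100 (10xxxxxx ✓), payload 100100.
Byte 3: 0xA4 = 10100100 (10xxxxxx ✓), payload 100100.
Concatenate: 0000100100100100 = 0x924 (16 bits → U+0924).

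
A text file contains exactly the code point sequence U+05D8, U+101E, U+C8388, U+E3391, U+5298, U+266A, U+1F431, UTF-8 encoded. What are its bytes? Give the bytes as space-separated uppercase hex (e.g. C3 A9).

U+05D8: 2-byte form → D7 98.
U+101E: 3-byte form → E1 80 9E.
U+C8388: 4-byte form → F3 88 8E 88.
U+E3391: 4-byte form → F3 A3 8E 91.
U+5298: 3-byte form → E5 8A 98.
U+266A: 3-byte form → E2 99 AA.
U+1F431: 4-byte form → F0 9F 90 B1.
Concatenated (23 bytes): D7 98 E1 80 9E F3 88 8E 88 F3 A3 8E 91 E5 8A 98 E2 99 AA F0 9F 90 B1.

D7 98 E1 80 9E F3 88 8E 88 F3 A3 8E 91 E5 8A 98 E2 99 AA F0 9F 90 B1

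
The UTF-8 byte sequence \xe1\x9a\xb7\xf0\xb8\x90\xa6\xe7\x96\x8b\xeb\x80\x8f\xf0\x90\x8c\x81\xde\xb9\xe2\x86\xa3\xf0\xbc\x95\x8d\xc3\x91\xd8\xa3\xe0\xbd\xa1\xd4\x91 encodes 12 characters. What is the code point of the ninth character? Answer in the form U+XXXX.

U+00D1

Offset 0: leading byte 0xE1 = 11100001 → 3-byte char #1 = E1 9A B7.
Offset 3: leading byte 0xF0 = 11110000 → 4-byte char #2 = F0 B8 90 A6.
Offset 7: leading byte 0xE7 = 11100111 → 3-byte char #3 = E7 96 8B.
Offset 10: leading byte 0xEB = 11101011 → 3-byte char #4 = EB 80 8F.
Offset 13: leading byte 0xF0 = 11110000 → 4-byte char #5 = F0 90 8C 81.
Offset 17: leading byte 0xDE = 11011110 → 2-byte char #6 = DE B9.
Offset 19: leading byte 0xE2 = 11100010 → 3-byte char #7 = E2 86 A3.
Offset 22: leading byte 0xF0 = 11110000 → 4-byte char #8 = F0 BC 95 8D.
Offset 26: leading byte 0xC3 = 11000011 → 2-byte char #9 = C3 91.
Leading byte 0xC3 = 11000011 matches 110xxxxx → 2-byte sequence.
Byte 1: 0xC3 = 11000011, payload 00011 (5 bits).
Byte 2: 0x91 = 10010001 (10xxxxxx ✓), payload 010001.
Concatenate: 00011010001 = 0xD1 (11 bits → U+00D1).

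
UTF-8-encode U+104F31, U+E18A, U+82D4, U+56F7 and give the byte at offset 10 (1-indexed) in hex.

1-indexed offset 10 is 0-indexed offset 9.
U+104F31 → 4-byte form F4 84 BC B1 at offsets 0–3.
U+E18A → 3-byte form EE 86 8A at offsets 4–6.
U+82D4 → 3-byte form E8 8B 94 at offsets 7–9.
Offset 9 falls in char 3's range; it's byte 3 of E8 8B 94 = 0x94.

0x94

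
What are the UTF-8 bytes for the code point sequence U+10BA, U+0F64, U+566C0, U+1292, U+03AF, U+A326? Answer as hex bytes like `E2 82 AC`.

E1 82 BA E0 BD A4 F1 96 9B 80 E1 8A 92 CE AF EA 8C A6

U+10BA: 3-byte form → E1 82 BA.
U+0F64: 3-byte form → E0 BD A4.
U+566C0: 4-byte form → F1 96 9B 80.
U+1292: 3-byte form → E1 8A 92.
U+03AF: 2-byte form → CE AF.
U+A326: 3-byte form → EA 8C A6.
Concatenated (18 bytes): E1 82 BA E0 BD A4 F1 96 9B 80 E1 8A 92 CE AF EA 8C A6.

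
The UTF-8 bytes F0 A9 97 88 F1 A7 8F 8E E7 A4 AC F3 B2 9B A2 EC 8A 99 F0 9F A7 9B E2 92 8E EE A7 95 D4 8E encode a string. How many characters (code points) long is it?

9

Byte at offset 0: 0xF0 = 11110000 → 4-byte char (#1). Advance 4.
Byte at offset 4: 0xF1 = 11110001 → 4-byte char (#2). Advance 4.
Byte at offset 8: 0xE7 = 11100111 → 3-byte char (#3). Advance 3.
Byte at offset 11: 0xF3 = 11110011 → 4-byte char (#4). Advance 4.
Byte at offset 15: 0xEC = 11101100 → 3-byte char (#5). Advance 3.
Byte at offset 18: 0xF0 = 11110000 → 4-byte char (#6). Advance 4.
Byte at offset 22: 0xE2 = 11100010 → 3-byte char (#7). Advance 3.
Byte at offset 25: 0xEE = 11101110 → 3-byte char (#8). Advance 3.
Byte at offset 28: 0xD4 = 11010100 → 2-byte char (#9). Advance 2.
Reached end at offset 30 after 9 code points.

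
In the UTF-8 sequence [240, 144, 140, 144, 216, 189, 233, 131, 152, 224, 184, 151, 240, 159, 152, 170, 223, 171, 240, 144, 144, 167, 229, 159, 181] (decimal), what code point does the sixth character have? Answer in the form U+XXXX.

Offset 0: leading byte 0xF0 = 11110000 → 4-byte char #1 = F0 90 8C 90.
Offset 4: leading byte 0xD8 = 11011000 → 2-byte char #2 = D8 BD.
Offset 6: leading byte 0xE9 = 11101001 → 3-byte char #3 = E9 83 98.
Offset 9: leading byte 0xE0 = 11100000 → 3-byte char #4 = E0 B8 97.
Offset 12: leading byte 0xF0 = 11110000 → 4-byte char #5 = F0 9F 98 AA.
Offset 16: leading byte 0xDF = 11011111 → 2-byte char #6 = DF AB.
Leading byte 0xDF = 11011111 matches 110xxxxx → 2-byte sequence.
Byte 1: 0xDF = 11011111, payload 11111 (5 bits).
Byte 2: 0xAB = 10101011 (10xxxxxx ✓), payload 101011.
Concatenate: 11111101011 = 0x7EB (11 bits → U+07EB).

U+07EB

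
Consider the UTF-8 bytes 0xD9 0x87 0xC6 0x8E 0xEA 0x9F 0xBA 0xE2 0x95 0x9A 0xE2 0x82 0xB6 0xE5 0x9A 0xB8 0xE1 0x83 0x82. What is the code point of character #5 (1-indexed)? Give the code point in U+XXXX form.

Offset 0: leading byte 0xD9 = 11011001 → 2-byte char #1 = D9 87.
Offset 2: leading byte 0xC6 = 11000110 → 2-byte char #2 = C6 8E.
Offset 4: leading byte 0xEA = 11101010 → 3-byte char #3 = EA 9F BA.
Offset 7: leading byte 0xE2 = 11100010 → 3-byte char #4 = E2 95 9A.
Offset 10: leading byte 0xE2 = 11100010 → 3-byte char #5 = E2 82 B6.
Leading byte 0xE2 = 11100010 matches 1110xxxx → 3-byte sequence.
Byte 1: 0xE2 = 11100010, payload 0010 (4 bits).
Byte 2: 0x82 = 10000010 (10xxxxxx ✓), payload 000010.
Byte 3: 0xB6 = 10110110 (10xxxxxx ✓), payload 110110.
Concatenate: 0010000010110110 = 0x20B6 (16 bits → U+20B6).

U+20B6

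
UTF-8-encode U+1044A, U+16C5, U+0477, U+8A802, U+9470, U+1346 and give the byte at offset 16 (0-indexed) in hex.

U+1044A → 4-byte form F0 90 91 8A at offsets 0–3.
U+16C5 → 3-byte form E1 9B 85 at offsets 4–6.
U+0477 → 2-byte form D1 B7 at offsets 7–8.
U+8A802 → 4-byte form F2 8A A0 82 at offsets 9–12.
U+9470 → 3-byte form E9 91 B0 at offsets 13–15.
U+1346 → 3-byte form E1 8D 86 at offsets 16–18.
Offset 16 falls in char 6's range; it's byte 1 of E1 8D 86 = 0xE1.

0xE1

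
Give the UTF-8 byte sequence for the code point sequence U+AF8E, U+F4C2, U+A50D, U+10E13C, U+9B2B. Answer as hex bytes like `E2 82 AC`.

U+AF8E: 3-byte form → EA BE 8E.
U+F4C2: 3-byte form → EF 93 82.
U+A50D: 3-byte form → EA 94 8D.
U+10E13C: 4-byte form → F4 8E 84 BC.
U+9B2B: 3-byte form → E9 AC AB.
Concatenated (16 bytes): EA BE 8E EF 93 82 EA 94 8D F4 8E 84 BC E9 AC AB.

EA BE 8E EF 93 82 EA 94 8D F4 8E 84 BC E9 AC AB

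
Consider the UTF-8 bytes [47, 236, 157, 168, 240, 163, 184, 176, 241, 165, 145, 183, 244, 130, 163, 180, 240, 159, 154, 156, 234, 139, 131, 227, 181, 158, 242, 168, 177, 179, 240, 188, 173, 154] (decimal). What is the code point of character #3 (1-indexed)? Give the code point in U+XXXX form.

U+23E30

Offset 0: leading byte 0x2F = 00101111 → 1-byte char #1 = 2F.
Offset 1: leading byte 0xEC = 11101100 → 3-byte char #2 = EC 9D A8.
Offset 4: leading byte 0xF0 = 11110000 → 4-byte char #3 = F0 A3 B8 B0.
Leading byte 0xF0 = 11110000 matches 11110xxx → 4-byte sequence.
Byte 1: 0xF0 = 11110000, payload 000 (3 bits).
Byte 2: 0xA3 = 10100011 (10xxxxxx ✓), payload 100011.
Byte 3: 0xB8 = 10111000 (10xxxxxx ✓), payload 111000.
Byte 4: 0xB0 = 10110000 (10xxxxxx ✓), payload 110000.
Concatenate: 000100011111000110000 = 0x23E30 (21 bits → U+23E30).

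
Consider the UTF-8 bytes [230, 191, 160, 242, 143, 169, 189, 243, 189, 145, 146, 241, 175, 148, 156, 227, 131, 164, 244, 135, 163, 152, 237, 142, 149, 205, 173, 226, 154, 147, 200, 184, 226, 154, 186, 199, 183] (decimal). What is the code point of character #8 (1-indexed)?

U+036D

Offset 0: leading byte 0xE6 = 11100110 → 3-byte char #1 = E6 BF A0.
Offset 3: leading byte 0xF2 = 11110010 → 4-byte char #2 = F2 8F A9 BD.
Offset 7: leading byte 0xF3 = 11110011 → 4-byte char #3 = F3 BD 91 92.
Offset 11: leading byte 0xF1 = 11110001 → 4-byte char #4 = F1 AF 94 9C.
Offset 15: leading byte 0xE3 = 11100011 → 3-byte char #5 = E3 83 A4.
Offset 18: leading byte 0xF4 = 11110100 → 4-byte char #6 = F4 87 A3 98.
Offset 22: leading byte 0xED = 11101101 → 3-byte char #7 = ED 8E 95.
Offset 25: leading byte 0xCD = 11001101 → 2-byte char #8 = CD AD.
Leading byte 0xCD = 11001101 matches 110xxxxx → 2-byte sequence.
Byte 1: 0xCD = 11001101, payload 01101 (5 bits).
Byte 2: 0xAD = 10101101 (10xxxxxx ✓), payload 101101.
Concatenate: 01101101101 = 0x36D (11 bits → U+036D).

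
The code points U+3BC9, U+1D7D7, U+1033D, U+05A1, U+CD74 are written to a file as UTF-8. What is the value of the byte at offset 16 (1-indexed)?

0xB4

1-indexed offset 16 is 0-indexed offset 15.
U+3BC9 → 3-byte form E3 AF 89 at offsets 0–2.
U+1D7D7 → 4-byte form F0 9D 9F 97 at offsets 3–6.
U+1033D → 4-byte form F0 90 8C BD at offsets 7–10.
U+05A1 → 2-byte form D6 A1 at offsets 11–12.
U+CD74 → 3-byte form EC B5 B4 at offsets 13–15.
Offset 15 falls in char 5's range; it's byte 3 of EC B5 B4 = 0xB4.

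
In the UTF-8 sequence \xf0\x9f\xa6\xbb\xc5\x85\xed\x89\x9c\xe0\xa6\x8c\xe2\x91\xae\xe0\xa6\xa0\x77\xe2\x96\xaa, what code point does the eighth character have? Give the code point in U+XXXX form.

U+25AA

Offset 0: leading byte 0xF0 = 11110000 → 4-byte char #1 = F0 9F A6 BB.
Offset 4: leading byte 0xC5 = 11000101 → 2-byte char #2 = C5 85.
Offset 6: leading byte 0xED = 11101101 → 3-byte char #3 = ED 89 9C.
Offset 9: leading byte 0xE0 = 11100000 → 3-byte char #4 = E0 A6 8C.
Offset 12: leading byte 0xE2 = 11100010 → 3-byte char #5 = E2 91 AE.
Offset 15: leading byte 0xE0 = 11100000 → 3-byte char #6 = E0 A6 A0.
Offset 18: leading byte 0x77 = 01110111 → 1-byte char #7 = 77.
Offset 19: leading byte 0xE2 = 11100010 → 3-byte char #8 = E2 96 AA.
Leading byte 0xE2 = 11100010 matches 1110xxxx → 3-byte sequence.
Byte 1: 0xE2 = 11100010, payload 0010 (4 bits).
Byte 2: 0x96 = 10010110 (10xxxxxx ✓), payload 010110.
Byte 3: 0xAA = 10101010 (10xxxxxx ✓), payload 101010.
Concatenate: 0010010110101010 = 0x25AA (16 bits → U+25AA).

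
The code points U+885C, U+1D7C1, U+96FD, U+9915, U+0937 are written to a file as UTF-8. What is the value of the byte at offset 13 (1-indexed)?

0x95

1-indexed offset 13 is 0-indexed offset 12.
U+885C → 3-byte form E8 A1 9C at offsets 0–2.
U+1D7C1 → 4-byte form F0 9D 9F 81 at offsets 3–6.
U+96FD → 3-byte form E9 9B BD at offsets 7–9.
U+9915 → 3-byte form E9 A4 95 at offsets 10–12.
Offset 12 falls in char 4's range; it's byte 3 of E9 A4 95 = 0x95.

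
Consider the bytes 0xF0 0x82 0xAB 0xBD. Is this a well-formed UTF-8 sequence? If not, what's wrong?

invalid (overlong encoding)

Leading byte 0xF0 = 11110000 → 4-byte form.
Continuation bytes all match 10xxxxxx. Payload decodes to 0x2AFD.
But 0x2AFD < 0x10000, the minimum for a 4-byte sequence — this is an overlong encoding.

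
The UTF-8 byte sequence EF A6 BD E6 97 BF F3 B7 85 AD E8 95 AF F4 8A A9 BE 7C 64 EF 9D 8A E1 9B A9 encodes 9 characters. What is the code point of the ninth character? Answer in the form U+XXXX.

U+16E9

Offset 0: leading byte 0xEF = 11101111 → 3-byte char #1 = EF A6 BD.
Offset 3: leading byte 0xE6 = 11100110 → 3-byte char #2 = E6 97 BF.
Offset 6: leading byte 0xF3 = 11110011 → 4-byte char #3 = F3 B7 85 AD.
Offset 10: leading byte 0xE8 = 11101000 → 3-byte char #4 = E8 95 AF.
Offset 13: leading byte 0xF4 = 11110100 → 4-byte char #5 = F4 8A A9 BE.
Offset 17: leading byte 0x7C = 01111100 → 1-byte char #6 = 7C.
Offset 18: leading byte 0x64 = 01100100 → 1-byte char #7 = 64.
Offset 19: leading byte 0xEF = 11101111 → 3-byte char #8 = EF 9D 8A.
Offset 22: leading byte 0xE1 = 11100001 → 3-byte char #9 = E1 9B A9.
Leading byte 0xE1 = 11100001 matches 1110xxxx → 3-byte sequence.
Byte 1: 0xE1 = 11100001, payload 0001 (4 bits).
Byte 2: 0x9B = 10011011 (10xxxxxx ✓), payload 011011.
Byte 3: 0xA9 = 10101001 (10xxxxxx ✓), payload 101001.
Concatenate: 0001011011101001 = 0x16E9 (16 bits → U+16E9).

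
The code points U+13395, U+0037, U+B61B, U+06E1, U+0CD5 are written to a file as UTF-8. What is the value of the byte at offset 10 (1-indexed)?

0xA1

1-indexed offset 10 is 0-indexed offset 9.
U+13395 → 4-byte form F0 93 8E 95 at offsets 0–3.
U+0037 → 1-byte form 37 at offsets 4–4.
U+B61B → 3-byte form EB 98 9B at offsets 5–7.
U+06E1 → 2-byte form DB A1 at offsets 8–9.
Offset 9 falls in char 4's range; it's byte 2 of DB A1 = 0xA1.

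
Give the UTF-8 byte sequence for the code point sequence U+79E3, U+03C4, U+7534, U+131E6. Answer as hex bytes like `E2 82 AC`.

E7 A7 A3 CF 84 E7 94 B4 F0 93 87 A6

U+79E3: 3-byte form → E7 A7 A3.
U+03C4: 2-byte form → CF 84.
U+7534: 3-byte form → E7 94 B4.
U+131E6: 4-byte form → F0 93 87 A6.
Concatenated (12 bytes): E7 A7 A3 CF 84 E7 94 B4 F0 93 87 A6.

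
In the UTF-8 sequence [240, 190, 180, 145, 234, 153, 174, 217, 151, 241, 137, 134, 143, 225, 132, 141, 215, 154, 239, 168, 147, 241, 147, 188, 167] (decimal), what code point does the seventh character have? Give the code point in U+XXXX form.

Offset 0: leading byte 0xF0 = 11110000 → 4-byte char #1 = F0 BE B4 91.
Offset 4: leading byte 0xEA = 11101010 → 3-byte char #2 = EA 99 AE.
Offset 7: leading byte 0xD9 = 11011001 → 2-byte char #3 = D9 97.
Offset 9: leading byte 0xF1 = 11110001 → 4-byte char #4 = F1 89 86 8F.
Offset 13: leading byte 0xE1 = 11100001 → 3-byte char #5 = E1 84 8D.
Offset 16: leading byte 0xD7 = 11010111 → 2-byte char #6 = D7 9A.
Offset 18: leading byte 0xEF = 11101111 → 3-byte char #7 = EF A8 93.
Leading byte 0xEF = 11101111 matches 1110xxxx → 3-byte sequence.
Byte 1: 0xEF = 11101111, payload 1111 (4 bits).
Byte 2: 0xA8 = 10101000 (10xxxxxx ✓), payload 101000.
Byte 3: 0x93 = 10010011 (10xxxxxx ✓), payload 010011.
Concatenate: 1111101000010011 = 0xFA13 (16 bits → U+FA13).

U+FA13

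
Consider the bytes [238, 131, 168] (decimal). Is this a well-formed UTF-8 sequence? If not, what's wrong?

valid

Leading byte 0xEE = 11101110 → 3-byte form.
Continuation bytes 0x83=10000011, 0xA8=10101000 all match 10xxxxxx.
Decoded value 0xE0E8 is ≥ 0x800 (shortest form) and not a surrogate.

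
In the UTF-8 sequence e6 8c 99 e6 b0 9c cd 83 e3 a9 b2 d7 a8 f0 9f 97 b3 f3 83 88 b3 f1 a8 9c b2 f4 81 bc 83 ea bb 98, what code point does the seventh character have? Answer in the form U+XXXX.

U+C3233

Offset 0: leading byte 0xE6 = 11100110 → 3-byte char #1 = E6 8C 99.
Offset 3: leading byte 0xE6 = 11100110 → 3-byte char #2 = E6 B0 9C.
Offset 6: leading byte 0xCD = 11001101 → 2-byte char #3 = CD 83.
Offset 8: leading byte 0xE3 = 11100011 → 3-byte char #4 = E3 A9 B2.
Offset 11: leading byte 0xD7 = 11010111 → 2-byte char #5 = D7 A8.
Offset 13: leading byte 0xF0 = 11110000 → 4-byte char #6 = F0 9F 97 B3.
Offset 17: leading byte 0xF3 = 11110011 → 4-byte char #7 = F3 83 88 B3.
Leading byte 0xF3 = 11110011 matches 11110xxx → 4-byte sequence.
Byte 1: 0xF3 = 11110011, payload 011 (3 bits).
Byte 2: 0x83 = 10000011 (10xxxxxx ✓), payload 000011.
Byte 3: 0x88 = 10001000 (10xxxxxx ✓), payload 001000.
Byte 4: 0xB3 = 10110011 (10xxxxxx ✓), payload 110011.
Concatenate: 011000011001000110011 = 0xC3233 (21 bits → U+C3233).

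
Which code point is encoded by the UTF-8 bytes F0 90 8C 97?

U+10317

Leading byte 0xF0 = 11110000 matches 11110xxx → 4-byte sequence.
Byte 1: 0xF0 = 11110000, payload 000 (3 bits).
Byte 2: 0x90 = 10010000 (10xxxxxx ✓), payload 010000.
Byte 3: 0x8C = 10001100 (10xxxxxx ✓), payload 001100.
Byte 4: 0x97 = 10010111 (10xxxxxx ✓), payload 010111.
Concatenate: 000010000001100010111 = 0x10317 (21 bits → U+10317).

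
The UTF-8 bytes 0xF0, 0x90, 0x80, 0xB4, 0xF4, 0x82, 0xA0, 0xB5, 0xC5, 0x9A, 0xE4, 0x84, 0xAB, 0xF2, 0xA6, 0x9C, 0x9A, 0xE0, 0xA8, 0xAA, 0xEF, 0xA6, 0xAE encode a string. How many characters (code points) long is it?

Byte at offset 0: 0xF0 = 11110000 → 4-byte char (#1). Advance 4.
Byte at offset 4: 0xF4 = 11110100 → 4-byte char (#2). Advance 4.
Byte at offset 8: 0xC5 = 11000101 → 2-byte char (#3). Advance 2.
Byte at offset 10: 0xE4 = 11100100 → 3-byte char (#4). Advance 3.
Byte at offset 13: 0xF2 = 11110010 → 4-byte char (#5). Advance 4.
Byte at offset 17: 0xE0 = 11100000 → 3-byte char (#6). Advance 3.
Byte at offset 20: 0xEF = 11101111 → 3-byte char (#7). Advance 3.
Reached end at offset 23 after 7 code points.

7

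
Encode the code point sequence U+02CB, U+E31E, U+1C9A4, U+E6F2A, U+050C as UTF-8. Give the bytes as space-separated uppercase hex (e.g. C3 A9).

CB 8B EE 8C 9E F0 9C A6 A4 F3 A6 BC AA D4 8C

U+02CB: 2-byte form → CB 8B.
U+E31E: 3-byte form → EE 8C 9E.
U+1C9A4: 4-byte form → F0 9C A6 A4.
U+E6F2A: 4-byte form → F3 A6 BC AA.
U+050C: 2-byte form → D4 8C.
Concatenated (15 bytes): CB 8B EE 8C 9E F0 9C A6 A4 F3 A6 BC AA D4 8C.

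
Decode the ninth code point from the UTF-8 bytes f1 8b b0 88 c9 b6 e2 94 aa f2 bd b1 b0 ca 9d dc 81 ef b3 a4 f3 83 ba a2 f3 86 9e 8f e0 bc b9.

Offset 0: leading byte 0xF1 = 11110001 → 4-byte char #1 = F1 8B B0 88.
Offset 4: leading byte 0xC9 = 11001001 → 2-byte char #2 = C9 B6.
Offset 6: leading byte 0xE2 = 11100010 → 3-byte char #3 = E2 94 AA.
Offset 9: leading byte 0xF2 = 11110010 → 4-byte char #4 = F2 BD B1 B0.
Offset 13: leading byte 0xCA = 11001010 → 2-byte char #5 = CA 9D.
Offset 15: leading byte 0xDC = 11011100 → 2-byte char #6 = DC 81.
Offset 17: leading byte 0xEF = 11101111 → 3-byte char #7 = EF B3 A4.
Offset 20: leading byte 0xF3 = 11110011 → 4-byte char #8 = F3 83 BA A2.
Offset 24: leading byte 0xF3 = 11110011 → 4-byte char #9 = F3 86 9E 8F.
Leading byte 0xF3 = 11110011 matches 11110xxx → 4-byte sequence.
Byte 1: 0xF3 = 11110011, payload 011 (3 bits).
Byte 2: 0x86 = 10000110 (10xxxxxx ✓), payload 000110.
Byte 3: 0x9E = 10011110 (10xxxxxx ✓), payload 011110.
Byte 4: 0x8F = 10001111 (10xxxxxx ✓), payload 001111.
Concatenate: 011000110011110001111 = 0xC678F (21 bits → U+C678F).

U+C678F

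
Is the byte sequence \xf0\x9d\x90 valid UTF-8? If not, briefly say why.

invalid (sequence truncated)

Leading byte 0xF0 = 11110000 → 4-byte form, but only 3 bytes are present.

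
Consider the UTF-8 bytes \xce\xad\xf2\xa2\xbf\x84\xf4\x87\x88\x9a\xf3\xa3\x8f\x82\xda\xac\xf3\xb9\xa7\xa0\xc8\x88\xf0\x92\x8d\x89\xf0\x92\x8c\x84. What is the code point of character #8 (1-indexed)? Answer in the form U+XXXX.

Offset 0: leading byte 0xCE = 11001110 → 2-byte char #1 = CE AD.
Offset 2: leading byte 0xF2 = 11110010 → 4-byte char #2 = F2 A2 BF 84.
Offset 6: leading byte 0xF4 = 11110100 → 4-byte char #3 = F4 87 88 9A.
Offset 10: leading byte 0xF3 = 11110011 → 4-byte char #4 = F3 A3 8F 82.
Offset 14: leading byte 0xDA = 11011010 → 2-byte char #5 = DA AC.
Offset 16: leading byte 0xF3 = 11110011 → 4-byte char #6 = F3 B9 A7 A0.
Offset 20: leading byte 0xC8 = 11001000 → 2-byte char #7 = C8 88.
Offset 22: leading byte 0xF0 = 11110000 → 4-byte char #8 = F0 92 8D 89.
Leading byte 0xF0 = 11110000 matches 11110xxx → 4-byte sequence.
Byte 1: 0xF0 = 11110000, payload 000 (3 bits).
Byte 2: 0x92 = 10010010 (10xxxxxx ✓), payload 010010.
Byte 3: 0x8D = 10001101 (10xxxxxx ✓), payload 001101.
Byte 4: 0x89 = 10001001 (10xxxxxx ✓), payload 001001.
Concatenate: 000010010001101001001 = 0x12349 (21 bits → U+12349).

U+12349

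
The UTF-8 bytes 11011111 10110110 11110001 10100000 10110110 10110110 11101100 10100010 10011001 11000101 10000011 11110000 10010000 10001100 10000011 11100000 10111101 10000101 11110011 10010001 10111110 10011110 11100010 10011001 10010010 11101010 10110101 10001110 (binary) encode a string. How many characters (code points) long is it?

Byte at offset 0: 0xDF = 11011111 → 2-byte char (#1). Advance 2.
Byte at offset 2: 0xF1 = 11110001 → 4-byte char (#2). Advance 4.
Byte at offset 6: 0xEC = 11101100 → 3-byte char (#3). Advance 3.
Byte at offset 9: 0xC5 = 11000101 → 2-byte char (#4). Advance 2.
Byte at offset 11: 0xF0 = 11110000 → 4-byte char (#5). Advance 4.
Byte at offset 15: 0xE0 = 11100000 → 3-byte char (#6). Advance 3.
Byte at offset 18: 0xF3 = 11110011 → 4-byte char (#7). Advance 4.
Byte at offset 22: 0xE2 = 11100010 → 3-byte char (#8). Advance 3.
Byte at offset 25: 0xEA = 11101010 → 3-byte char (#9). Advance 3.
Reached end at offset 28 after 9 code points.

9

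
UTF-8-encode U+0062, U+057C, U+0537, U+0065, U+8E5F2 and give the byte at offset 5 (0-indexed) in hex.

U+0062 → 1-byte form 62 at offsets 0–0.
U+057C → 2-byte form D5 BC at offsets 1–2.
U+0537 → 2-byte form D4 B7 at offsets 3–4.
U+0065 → 1-byte form 65 at offsets 5–5.
Offset 5 falls in char 4's range; it's byte 1 of 65 = 0x65.

0x65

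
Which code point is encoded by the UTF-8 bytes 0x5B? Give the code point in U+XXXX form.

U+005B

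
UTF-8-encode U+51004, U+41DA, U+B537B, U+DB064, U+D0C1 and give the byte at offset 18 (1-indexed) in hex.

1-indexed offset 18 is 0-indexed offset 17.
U+51004 → 4-byte form F1 91 80 84 at offsets 0–3.
U+41DA → 3-byte form E4 87 9A at offsets 4–6.
U+B537B → 4-byte form F2 B5 8D BB at offsets 7–10.
U+DB064 → 4-byte form F3 9B 81 A4 at offsets 11–14.
U+D0C1 → 3-byte form ED 83 81 at offsets 15–17.
Offset 17 falls in char 5's range; it's byte 3 of ED 83 81 = 0x81.

0x81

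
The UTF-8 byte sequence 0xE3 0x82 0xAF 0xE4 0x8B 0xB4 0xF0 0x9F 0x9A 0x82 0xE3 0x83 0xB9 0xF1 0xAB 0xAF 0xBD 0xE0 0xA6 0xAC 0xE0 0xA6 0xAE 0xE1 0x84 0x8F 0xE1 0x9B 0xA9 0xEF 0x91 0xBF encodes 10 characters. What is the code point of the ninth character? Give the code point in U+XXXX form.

Offset 0: leading byte 0xE3 = 11100011 → 3-byte char #1 = E3 82 AF.
Offset 3: leading byte 0xE4 = 11100100 → 3-byte char #2 = E4 8B B4.
Offset 6: leading byte 0xF0 = 11110000 → 4-byte char #3 = F0 9F 9A 82.
Offset 10: leading byte 0xE3 = 11100011 → 3-byte char #4 = E3 83 B9.
Offset 13: leading byte 0xF1 = 11110001 → 4-byte char #5 = F1 AB AF BD.
Offset 17: leading byte 0xE0 = 11100000 → 3-byte char #6 = E0 A6 AC.
Offset 20: leading byte 0xE0 = 11100000 → 3-byte char #7 = E0 A6 AE.
Offset 23: leading byte 0xE1 = 11100001 → 3-byte char #8 = E1 84 8F.
Offset 26: leading byte 0xE1 = 11100001 → 3-byte char #9 = E1 9B A9.
Leading byte 0xE1 = 11100001 matches 1110xxxx → 3-byte sequence.
Byte 1: 0xE1 = 11100001, payload 0001 (4 bits).
Byte 2: 0x9B = 10011011 (10xxxxxx ✓), payload 011011.
Byte 3: 0xA9 = 10101001 (10xxxxxx ✓), payload 101001.
Concatenate: 0001011011101001 = 0x16E9 (16 bits → U+16E9).

U+16E9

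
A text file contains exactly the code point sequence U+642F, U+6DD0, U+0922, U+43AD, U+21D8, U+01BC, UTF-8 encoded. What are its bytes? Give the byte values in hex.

U+642F: 3-byte form → E6 90 AF.
U+6DD0: 3-byte form → E6 B7 90.
U+0922: 3-byte form → E0 A4 A2.
U+43AD: 3-byte form → E4 8E AD.
U+21D8: 3-byte form → E2 87 98.
U+01BC: 2-byte form → C6 BC.
Concatenated (17 bytes): E6 90 AF E6 B7 90 E0 A4 A2 E4 8E AD E2 87 98 C6 BC.

E6 90 AF E6 B7 90 E0 A4 A2 E4 8E AD E2 87 98 C6 BC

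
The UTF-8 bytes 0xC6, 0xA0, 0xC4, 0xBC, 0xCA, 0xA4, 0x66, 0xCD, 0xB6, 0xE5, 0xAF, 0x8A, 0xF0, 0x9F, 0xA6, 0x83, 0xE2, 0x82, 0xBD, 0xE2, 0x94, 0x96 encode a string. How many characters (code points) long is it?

9

Byte at offset 0: 0xC6 = 11000110 → 2-byte char (#1). Advance 2.
Byte at offset 2: 0xC4 = 11000100 → 2-byte char (#2). Advance 2.
Byte at offset 4: 0xCA = 11001010 → 2-byte char (#3). Advance 2.
Byte at offset 6: 0x66 = 01100110 → 1-byte char (#4). Advance 1.
Byte at offset 7: 0xCD = 11001101 → 2-byte char (#5). Advance 2.
Byte at offset 9: 0xE5 = 11100101 → 3-byte char (#6). Advance 3.
Byte at offset 12: 0xF0 = 11110000 → 4-byte char (#7). Advance 4.
Byte at offset 16: 0xE2 = 11100010 → 3-byte char (#8). Advance 3.
Byte at offset 19: 0xE2 = 11100010 → 3-byte char (#9). Advance 3.
Reached end at offset 22 after 9 code points.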